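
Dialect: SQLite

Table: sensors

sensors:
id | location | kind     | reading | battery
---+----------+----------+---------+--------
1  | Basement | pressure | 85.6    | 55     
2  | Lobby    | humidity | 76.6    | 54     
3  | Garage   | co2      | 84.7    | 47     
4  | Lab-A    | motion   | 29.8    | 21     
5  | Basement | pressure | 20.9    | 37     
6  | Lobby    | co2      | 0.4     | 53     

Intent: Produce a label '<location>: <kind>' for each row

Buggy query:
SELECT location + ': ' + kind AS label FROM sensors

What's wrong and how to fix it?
Bug: '+' is numeric addition; on text columns SQLite converts them to 0 instead of concatenating

Fix: Use the || operator for string concatenation

Corrected query:
SELECT location || ': ' || kind AS label FROM sensors

Result:
label             
------------------
Basement: pressure
Lobby: humidity   
Garage: co2       
Lab-A: motion     
Basement: pressure
Lobby: co2        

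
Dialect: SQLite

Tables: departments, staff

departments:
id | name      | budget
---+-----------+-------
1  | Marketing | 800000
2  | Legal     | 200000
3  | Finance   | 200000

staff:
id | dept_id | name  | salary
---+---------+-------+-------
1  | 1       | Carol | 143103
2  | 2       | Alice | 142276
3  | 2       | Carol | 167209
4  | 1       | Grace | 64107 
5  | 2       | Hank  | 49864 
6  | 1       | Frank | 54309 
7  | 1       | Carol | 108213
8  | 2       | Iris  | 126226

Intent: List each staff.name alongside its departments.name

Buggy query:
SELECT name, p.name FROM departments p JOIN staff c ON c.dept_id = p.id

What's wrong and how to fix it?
Bug: Both tables have a 'name' column; the unqualified reference is ambiguous

Fix: Prefix ambiguous columns with the table alias

Corrected query:
SELECT c.name, p.name FROM departments p JOIN staff c ON c.dept_id = p.id

Result:
name  | name     
------+----------
Carol | Marketing
Alice | Legal    
Carol | Legal    
Grace | Marketing
Hank  | Legal    
Frank | Marketing
Carol | Marketing
Iris  | Legal    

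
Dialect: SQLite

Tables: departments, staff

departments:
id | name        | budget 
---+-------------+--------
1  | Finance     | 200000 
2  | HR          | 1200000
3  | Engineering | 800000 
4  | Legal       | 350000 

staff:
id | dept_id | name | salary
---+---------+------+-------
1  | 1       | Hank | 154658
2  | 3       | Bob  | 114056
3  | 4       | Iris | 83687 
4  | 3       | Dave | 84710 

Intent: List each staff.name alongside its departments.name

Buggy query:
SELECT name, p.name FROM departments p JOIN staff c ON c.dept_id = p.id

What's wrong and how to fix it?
Bug: 'name' exists in both joined tables, so the database can't tell which one is meant

Fix: Prefix ambiguous columns with the table alias

Corrected query:
SELECT c.name, p.name FROM departments p JOIN staff c ON c.dept_id = p.id

Result:
name | name       
-----+------------
Hank | Finance    
Bob  | Engineering
Iris | Legal      
Dave | Engineering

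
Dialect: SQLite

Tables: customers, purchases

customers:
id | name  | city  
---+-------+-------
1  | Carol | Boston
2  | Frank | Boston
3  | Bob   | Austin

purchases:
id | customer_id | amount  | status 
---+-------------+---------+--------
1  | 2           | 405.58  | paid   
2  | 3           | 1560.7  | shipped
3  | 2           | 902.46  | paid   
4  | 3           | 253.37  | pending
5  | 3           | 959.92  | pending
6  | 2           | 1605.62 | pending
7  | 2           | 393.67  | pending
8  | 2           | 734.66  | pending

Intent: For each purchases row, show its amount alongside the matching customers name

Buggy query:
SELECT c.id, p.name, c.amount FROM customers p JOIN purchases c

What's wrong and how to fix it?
Bug: JOIN with no ON clause produces a cartesian product; every purchases row pairs with every customers row

Fix: Add ON c.customer_id = p.id to the JOIN

Corrected query:
SELECT c.id, p.name, c.amount FROM customers p JOIN purchases c ON c.customer_id = p.id

Result:
id | name  | amount 
---+-------+--------
1  | Frank | 405.58 
2  | Bob   | 1560.7 
3  | Frank | 902.46 
4  | Bob   | 253.37 
5  | Bob   | 959.92 
6  | Frank | 1605.62
7  | Frank | 393.67 
8  | Frank | 734.66 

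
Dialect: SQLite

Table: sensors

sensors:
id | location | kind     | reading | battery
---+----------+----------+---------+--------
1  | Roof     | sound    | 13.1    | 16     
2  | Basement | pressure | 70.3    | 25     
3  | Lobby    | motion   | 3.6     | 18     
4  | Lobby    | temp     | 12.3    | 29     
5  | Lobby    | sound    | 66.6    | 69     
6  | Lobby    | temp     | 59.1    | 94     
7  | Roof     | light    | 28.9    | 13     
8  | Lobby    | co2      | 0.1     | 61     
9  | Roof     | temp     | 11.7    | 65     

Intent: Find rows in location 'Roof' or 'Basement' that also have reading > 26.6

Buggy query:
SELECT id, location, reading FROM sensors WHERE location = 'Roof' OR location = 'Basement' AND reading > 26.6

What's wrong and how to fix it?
Bug: AND binds tighter than OR, so this parses as location = 'Roof' OR (location = 'Basement' AND reading > 26.6)

Fix: Group the OR with parentheses (or use IN), then AND the threshold

Corrected query:
SELECT id, location, reading FROM sensors WHERE (location = 'Roof' OR location = 'Basement') AND reading > 26.6

Result:
id | location | reading
---+----------+--------
2  | Basement | 70.3   
7  | Roof     | 28.9   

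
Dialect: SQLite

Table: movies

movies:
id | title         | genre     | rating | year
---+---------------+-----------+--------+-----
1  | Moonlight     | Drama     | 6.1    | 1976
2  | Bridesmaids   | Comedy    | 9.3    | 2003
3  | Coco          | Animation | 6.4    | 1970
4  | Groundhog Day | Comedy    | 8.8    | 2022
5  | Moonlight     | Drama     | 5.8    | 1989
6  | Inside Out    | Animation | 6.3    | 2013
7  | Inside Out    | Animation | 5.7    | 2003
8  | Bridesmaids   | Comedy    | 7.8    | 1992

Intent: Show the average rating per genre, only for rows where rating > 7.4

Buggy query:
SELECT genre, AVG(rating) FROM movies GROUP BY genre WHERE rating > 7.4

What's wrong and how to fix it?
Bug: WHERE cannot follow GROUP BY

Fix: Move the WHERE clause before GROUP BY

Corrected query:
SELECT genre, AVG(rating) FROM movies WHERE rating > 7.4 GROUP BY genre

Result:
genre  | AVG(rating)
-------+------------
Comedy | 8.633333   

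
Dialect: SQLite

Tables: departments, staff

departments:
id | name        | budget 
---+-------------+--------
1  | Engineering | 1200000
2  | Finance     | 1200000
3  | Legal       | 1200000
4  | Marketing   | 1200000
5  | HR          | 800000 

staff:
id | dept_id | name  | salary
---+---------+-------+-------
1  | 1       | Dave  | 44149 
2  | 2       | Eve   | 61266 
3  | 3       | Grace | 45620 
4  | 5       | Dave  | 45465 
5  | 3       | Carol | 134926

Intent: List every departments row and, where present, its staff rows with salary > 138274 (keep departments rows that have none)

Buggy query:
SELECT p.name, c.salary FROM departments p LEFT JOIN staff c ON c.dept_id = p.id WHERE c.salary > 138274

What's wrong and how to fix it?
Bug: Filtering c.salary in WHERE discards the NULL rows produced by LEFT JOIN, turning it into an inner join

Fix: Put 'c.salary > 138274' in the JOIN's ON clause instead of WHERE

Corrected query:
SELECT p.name, c.salary FROM departments p LEFT JOIN staff c ON c.dept_id = p.id AND c.salary > 138274

Result:
name        | salary
------------+-------
Engineering | NULL  
Finance     | NULL  
Legal       | NULL  
Marketing   | NULL  
HR          | NULL  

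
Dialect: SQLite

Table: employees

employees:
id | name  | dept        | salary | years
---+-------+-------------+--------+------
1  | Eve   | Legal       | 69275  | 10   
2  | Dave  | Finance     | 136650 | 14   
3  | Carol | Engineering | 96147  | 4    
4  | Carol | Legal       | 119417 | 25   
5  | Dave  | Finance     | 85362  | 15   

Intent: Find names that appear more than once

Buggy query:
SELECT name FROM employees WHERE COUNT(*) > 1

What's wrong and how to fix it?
Bug: WHERE can't reference COUNT(*); aggregates are computed after WHERE

Fix: GROUP BY name, then filter groups with HAVING COUNT(*) > 1

Corrected query:
SELECT name FROM employees GROUP BY name HAVING COUNT(*) > 1

Result:
name 
-----
Carol
Dave 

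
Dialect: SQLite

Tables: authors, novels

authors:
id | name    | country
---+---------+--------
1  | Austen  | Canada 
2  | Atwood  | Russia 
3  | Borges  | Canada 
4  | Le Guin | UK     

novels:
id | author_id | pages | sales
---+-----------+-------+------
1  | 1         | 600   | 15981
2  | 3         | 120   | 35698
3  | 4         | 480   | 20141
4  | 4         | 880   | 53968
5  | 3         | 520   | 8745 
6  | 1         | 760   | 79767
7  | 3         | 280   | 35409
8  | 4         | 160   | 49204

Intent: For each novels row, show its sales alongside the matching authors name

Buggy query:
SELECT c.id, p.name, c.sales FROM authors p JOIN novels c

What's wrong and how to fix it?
Bug: Missing join condition: each novels row is matched to all authors rows instead of just its own

Fix: Add ON c.author_id = p.id to the JOIN

Corrected query:
SELECT c.id, p.name, c.sales FROM authors p JOIN novels c ON c.author_id = p.id

Result:
id | name    | sales
---+---------+------
1  | Austen  | 15981
2  | Borges  | 35698
3  | Le Guin | 20141
4  | Le Guin | 53968
5  | Borges  | 8745 
6  | Austen  | 79767
7  | Borges  | 35409
8  | Le Guin | 49204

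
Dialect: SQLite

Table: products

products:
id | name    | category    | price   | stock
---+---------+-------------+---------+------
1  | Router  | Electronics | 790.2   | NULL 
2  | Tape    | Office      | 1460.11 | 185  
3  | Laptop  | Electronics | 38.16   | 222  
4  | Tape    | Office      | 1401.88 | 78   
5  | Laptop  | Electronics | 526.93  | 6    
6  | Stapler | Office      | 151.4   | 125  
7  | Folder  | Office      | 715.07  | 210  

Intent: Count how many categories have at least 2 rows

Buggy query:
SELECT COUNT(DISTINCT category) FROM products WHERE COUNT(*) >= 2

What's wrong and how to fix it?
Bug: WHERE filters individual rows, not groups, so a group-level COUNT is invalid there

Fix: Group first with HAVING COUNT(*) >= 2, then COUNT the resulting groups

Corrected query:
SELECT COUNT(*) FROM (SELECT category FROM products GROUP BY category HAVING COUNT(*) >= 2)

Result:
COUNT(*)
--------
2       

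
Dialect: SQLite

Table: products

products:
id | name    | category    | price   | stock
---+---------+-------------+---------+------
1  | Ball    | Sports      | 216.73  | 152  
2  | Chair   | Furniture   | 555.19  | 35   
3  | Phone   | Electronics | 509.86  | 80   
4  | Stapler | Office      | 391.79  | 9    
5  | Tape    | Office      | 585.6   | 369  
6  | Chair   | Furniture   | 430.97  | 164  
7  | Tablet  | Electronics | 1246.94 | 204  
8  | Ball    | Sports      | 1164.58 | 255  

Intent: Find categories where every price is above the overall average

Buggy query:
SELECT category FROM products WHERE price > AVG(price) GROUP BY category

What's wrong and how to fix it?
Bug: AVG() is an aggregate; it can't sit directly in WHERE

Fix: Compute the overall average in a scalar subquery and compare each group's MIN against it in HAVING

Corrected query:
SELECT category FROM products GROUP BY category HAVING MIN(price) > (SELECT AVG(price) FROM products)

Result:
(no rows)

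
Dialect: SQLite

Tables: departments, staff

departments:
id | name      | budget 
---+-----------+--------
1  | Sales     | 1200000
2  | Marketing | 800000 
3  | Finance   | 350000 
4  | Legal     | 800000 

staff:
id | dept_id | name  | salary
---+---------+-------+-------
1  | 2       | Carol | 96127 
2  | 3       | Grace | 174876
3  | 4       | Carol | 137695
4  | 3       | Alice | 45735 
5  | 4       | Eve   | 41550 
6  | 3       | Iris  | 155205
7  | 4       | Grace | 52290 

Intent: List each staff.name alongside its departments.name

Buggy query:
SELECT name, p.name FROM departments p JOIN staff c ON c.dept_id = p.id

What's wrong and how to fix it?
Bug: 'name' exists in both joined tables, so the database can't tell which one is meant

Fix: Prefix ambiguous columns with the table alias

Corrected query:
SELECT c.name, p.name FROM departments p JOIN staff c ON c.dept_id = p.id

Result:
name  | name     
------+----------
Carol | Marketing
Grace | Finance  
Carol | Legal    
Alice | Finance  
Eve   | Legal    
Iris  | Finance  
Grace | Legal    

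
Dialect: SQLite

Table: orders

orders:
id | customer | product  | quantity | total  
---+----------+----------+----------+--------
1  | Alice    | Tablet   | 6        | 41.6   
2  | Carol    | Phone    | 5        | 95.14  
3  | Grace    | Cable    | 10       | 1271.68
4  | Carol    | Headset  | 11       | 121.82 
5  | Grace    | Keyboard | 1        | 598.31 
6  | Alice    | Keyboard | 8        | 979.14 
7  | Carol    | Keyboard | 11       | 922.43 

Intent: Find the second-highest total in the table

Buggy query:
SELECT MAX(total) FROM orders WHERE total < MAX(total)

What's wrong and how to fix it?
Bug: The inner MAX is an aggregate inside WHERE, which is not allowed

Fix: Compute the overall MAX in a subquery, then take MAX of rows below it

Corrected query:
SELECT MAX(total) FROM orders WHERE total < (SELECT MAX(total) FROM orders)

Result:
MAX(total)
----------
979.14    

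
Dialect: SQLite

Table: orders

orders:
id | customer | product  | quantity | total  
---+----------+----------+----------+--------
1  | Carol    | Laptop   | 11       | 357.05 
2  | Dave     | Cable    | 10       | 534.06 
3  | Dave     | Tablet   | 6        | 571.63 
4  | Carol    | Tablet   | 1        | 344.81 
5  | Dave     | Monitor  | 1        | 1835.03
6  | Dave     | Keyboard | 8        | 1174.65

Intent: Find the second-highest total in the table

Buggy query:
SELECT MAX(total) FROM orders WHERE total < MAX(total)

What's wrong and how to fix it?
Bug: The inner MAX is an aggregate inside WHERE, which is not allowed

Fix: Put the inner MAX in a scalar subquery

Corrected query:
SELECT MAX(total) FROM orders WHERE total < (SELECT MAX(total) FROM orders)

Result:
MAX(total)
----------
1174.65   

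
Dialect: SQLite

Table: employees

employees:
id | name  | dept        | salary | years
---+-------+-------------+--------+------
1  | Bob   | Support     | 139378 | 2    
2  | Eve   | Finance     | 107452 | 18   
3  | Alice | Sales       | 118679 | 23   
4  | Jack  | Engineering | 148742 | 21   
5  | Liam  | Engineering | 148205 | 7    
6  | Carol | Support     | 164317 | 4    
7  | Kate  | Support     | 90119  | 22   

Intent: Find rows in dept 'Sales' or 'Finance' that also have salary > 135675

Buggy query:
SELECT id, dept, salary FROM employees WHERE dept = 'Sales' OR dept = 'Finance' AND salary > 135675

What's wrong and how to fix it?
Bug: Without parentheses, AND is evaluated before OR, so the salary filter only applies to the 'Finance' branch

Fix: Group the OR with parentheses (or use IN), then AND the threshold

Corrected query:
SELECT id, dept, salary FROM employees WHERE (dept = 'Sales' OR dept = 'Finance') AND salary > 135675

Result:
(no rows)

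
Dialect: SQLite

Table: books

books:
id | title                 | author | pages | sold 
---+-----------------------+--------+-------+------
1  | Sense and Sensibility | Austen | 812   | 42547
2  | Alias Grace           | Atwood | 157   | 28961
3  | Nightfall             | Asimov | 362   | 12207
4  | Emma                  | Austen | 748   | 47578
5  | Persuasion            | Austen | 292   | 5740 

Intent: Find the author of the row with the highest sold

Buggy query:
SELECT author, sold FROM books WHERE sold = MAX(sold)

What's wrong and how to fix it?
Bug: WHERE is evaluated per row; an aggregate over the whole table isn't defined there

Fix: Use a subquery: WHERE sold = (SELECT MAX(sold) FROM books)

Corrected query:
SELECT author, sold FROM books WHERE sold = (SELECT MAX(sold) FROM books)

Result:
author | sold 
-------+------
Austen | 47578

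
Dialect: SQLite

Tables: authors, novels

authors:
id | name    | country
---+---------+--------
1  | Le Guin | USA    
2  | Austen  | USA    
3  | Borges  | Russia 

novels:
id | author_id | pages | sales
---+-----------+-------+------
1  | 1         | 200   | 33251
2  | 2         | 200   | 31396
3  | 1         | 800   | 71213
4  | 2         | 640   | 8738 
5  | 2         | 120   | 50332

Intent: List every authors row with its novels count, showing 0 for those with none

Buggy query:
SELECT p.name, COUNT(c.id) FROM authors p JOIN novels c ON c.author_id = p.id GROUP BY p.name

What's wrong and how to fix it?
Bug: INNER JOIN drops authors rows that have no matching novels rows

Fix: Use LEFT JOIN so parents without children still appear (COUNT(c.id) gives 0)

Corrected query:
SELECT p.name, COUNT(c.id) FROM authors p LEFT JOIN novels c ON c.author_id = p.id GROUP BY p.name

Result:
name    | COUNT(c.id)
--------+------------
Austen  | 3          
Borges  | 0          
Le Guin | 2          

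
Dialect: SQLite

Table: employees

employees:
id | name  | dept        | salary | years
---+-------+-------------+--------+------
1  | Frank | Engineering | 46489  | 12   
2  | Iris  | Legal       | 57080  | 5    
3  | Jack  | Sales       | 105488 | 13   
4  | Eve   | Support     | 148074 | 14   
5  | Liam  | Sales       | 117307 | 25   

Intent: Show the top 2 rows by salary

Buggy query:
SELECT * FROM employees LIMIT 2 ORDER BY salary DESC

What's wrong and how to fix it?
Bug: LIMIT must come after ORDER BY

Fix: Sort with ORDER BY, then apply LIMIT

Corrected query:
SELECT * FROM employees ORDER BY salary DESC LIMIT 2

Result:
id | name | dept    | salary | years
---+------+---------+--------+------
4  | Eve  | Support | 148074 | 14   
5  | Liam | Sales   | 117307 | 25   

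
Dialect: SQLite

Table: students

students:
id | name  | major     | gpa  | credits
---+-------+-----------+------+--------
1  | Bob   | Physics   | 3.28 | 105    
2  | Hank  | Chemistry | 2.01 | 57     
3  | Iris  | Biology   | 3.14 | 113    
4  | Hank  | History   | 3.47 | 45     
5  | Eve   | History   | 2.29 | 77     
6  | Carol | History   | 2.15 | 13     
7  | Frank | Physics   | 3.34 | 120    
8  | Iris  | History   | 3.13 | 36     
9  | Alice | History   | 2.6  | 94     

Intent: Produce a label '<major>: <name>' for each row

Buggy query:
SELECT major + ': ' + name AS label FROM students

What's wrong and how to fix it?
Bug: SQLite uses || for string concatenation; + coerces text to numbers (yielding 0)

Fix: Use the || operator for string concatenation

Corrected query:
SELECT major || ': ' || name AS label FROM students

Result:
label          
---------------
Physics: Bob   
Chemistry: Hank
Biology: Iris  
History: Hank  
History: Eve   
History: Carol 
Physics: Frank 
History: Iris  
History: Alice 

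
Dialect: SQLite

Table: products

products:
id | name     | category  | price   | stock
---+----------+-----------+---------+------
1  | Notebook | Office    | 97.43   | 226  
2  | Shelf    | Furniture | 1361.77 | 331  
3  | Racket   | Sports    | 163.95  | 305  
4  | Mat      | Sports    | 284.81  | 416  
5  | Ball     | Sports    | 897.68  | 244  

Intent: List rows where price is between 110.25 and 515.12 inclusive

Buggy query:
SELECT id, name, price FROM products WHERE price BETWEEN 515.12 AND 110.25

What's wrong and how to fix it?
Bug: BETWEEN expects the lower bound first; with 515.12 AND 110.25 the range is empty

Fix: Swap the bounds so the smaller value comes first

Corrected query:
SELECT id, name, price FROM products WHERE price BETWEEN 110.25 AND 515.12

Result:
id | name   | price 
---+--------+-------
3  | Racket | 163.95
4  | Mat    | 284.81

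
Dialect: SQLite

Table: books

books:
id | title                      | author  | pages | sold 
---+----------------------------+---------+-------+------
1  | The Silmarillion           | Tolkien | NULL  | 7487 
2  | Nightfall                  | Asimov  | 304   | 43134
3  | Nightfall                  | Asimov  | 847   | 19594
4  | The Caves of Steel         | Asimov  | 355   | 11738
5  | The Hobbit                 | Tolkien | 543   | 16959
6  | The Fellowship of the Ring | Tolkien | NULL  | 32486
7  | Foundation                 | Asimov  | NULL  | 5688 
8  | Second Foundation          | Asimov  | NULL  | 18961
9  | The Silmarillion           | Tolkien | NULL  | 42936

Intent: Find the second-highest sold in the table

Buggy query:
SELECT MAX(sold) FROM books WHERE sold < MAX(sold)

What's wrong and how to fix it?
Bug: The inner MAX is an aggregate inside WHERE, which is not allowed

Fix: Compute the overall MAX in a subquery, then take MAX of rows below it

Corrected query:
SELECT MAX(sold) FROM books WHERE sold < (SELECT MAX(sold) FROM books)

Result:
MAX(sold)
---------
42936    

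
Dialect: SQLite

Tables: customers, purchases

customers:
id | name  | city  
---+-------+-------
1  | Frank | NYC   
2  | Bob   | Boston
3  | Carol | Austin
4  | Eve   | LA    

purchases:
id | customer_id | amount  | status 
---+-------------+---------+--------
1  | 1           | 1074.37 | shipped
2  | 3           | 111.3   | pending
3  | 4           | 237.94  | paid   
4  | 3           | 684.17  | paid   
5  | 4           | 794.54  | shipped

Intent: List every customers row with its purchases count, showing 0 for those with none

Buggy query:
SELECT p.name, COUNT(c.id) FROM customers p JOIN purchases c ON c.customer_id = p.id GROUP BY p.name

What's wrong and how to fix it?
Bug: An inner join excludes parents with zero children

Fix: Use LEFT JOIN so parents without children still appear (COUNT(c.id) gives 0)

Corrected query:
SELECT p.name, COUNT(c.id) FROM customers p LEFT JOIN purchases c ON c.customer_id = p.id GROUP BY p.name

Result:
name  | COUNT(c.id)
------+------------
Bob   | 0          
Carol | 2          
Eve   | 2          
Frank | 1          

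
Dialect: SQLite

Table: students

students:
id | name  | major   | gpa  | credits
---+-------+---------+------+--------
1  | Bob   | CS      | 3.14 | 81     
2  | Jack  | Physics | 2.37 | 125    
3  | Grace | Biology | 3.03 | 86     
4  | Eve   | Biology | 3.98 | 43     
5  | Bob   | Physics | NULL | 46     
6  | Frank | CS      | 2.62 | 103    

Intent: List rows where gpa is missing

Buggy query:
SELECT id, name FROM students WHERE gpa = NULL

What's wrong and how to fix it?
Bug: Comparing to NULL with '=' never matches; NULL = NULL is unknown, not true

Fix: Replace '= NULL' with 'IS NULL'

Corrected query:
SELECT id, name FROM students WHERE gpa IS NULL

Result:
id | name
---+-----
5  | Bob 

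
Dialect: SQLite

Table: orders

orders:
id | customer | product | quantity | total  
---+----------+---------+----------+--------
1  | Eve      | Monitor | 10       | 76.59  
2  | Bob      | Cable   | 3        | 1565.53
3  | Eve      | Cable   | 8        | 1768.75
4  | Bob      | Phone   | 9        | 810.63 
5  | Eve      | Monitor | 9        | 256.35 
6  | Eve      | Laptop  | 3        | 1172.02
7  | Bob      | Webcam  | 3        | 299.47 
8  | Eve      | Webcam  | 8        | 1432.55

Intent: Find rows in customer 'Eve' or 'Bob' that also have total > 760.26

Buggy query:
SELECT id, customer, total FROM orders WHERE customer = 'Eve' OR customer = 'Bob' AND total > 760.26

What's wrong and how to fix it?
Bug: Without parentheses, AND is evaluated before OR, so the total filter only applies to the 'Bob' branch

Fix: Add parentheses around the OR so the AND applies to both alternatives

Corrected query:
SELECT id, customer, total FROM orders WHERE (customer = 'Eve' OR customer = 'Bob') AND total > 760.26

Result:
id | customer | total  
---+----------+--------
2  | Bob      | 1565.53
3  | Eve      | 1768.75
4  | Bob      | 810.63 
6  | Eve      | 1172.02
8  | Eve      | 1432.55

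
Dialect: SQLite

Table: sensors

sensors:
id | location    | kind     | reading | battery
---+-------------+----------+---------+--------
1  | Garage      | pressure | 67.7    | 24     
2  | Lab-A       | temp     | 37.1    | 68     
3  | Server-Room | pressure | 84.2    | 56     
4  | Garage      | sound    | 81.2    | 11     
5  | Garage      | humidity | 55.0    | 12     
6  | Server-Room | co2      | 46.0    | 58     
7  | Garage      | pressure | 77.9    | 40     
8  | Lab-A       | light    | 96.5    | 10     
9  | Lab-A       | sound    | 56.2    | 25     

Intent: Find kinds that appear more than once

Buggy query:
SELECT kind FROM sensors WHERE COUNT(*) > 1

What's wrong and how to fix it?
Bug: WHERE can't reference COUNT(*); aggregates are computed after WHERE

Fix: Group first, then use HAVING for the count condition

Corrected query:
SELECT kind FROM sensors GROUP BY kind HAVING COUNT(*) > 1

Result:
kind    
--------
pressure
sound   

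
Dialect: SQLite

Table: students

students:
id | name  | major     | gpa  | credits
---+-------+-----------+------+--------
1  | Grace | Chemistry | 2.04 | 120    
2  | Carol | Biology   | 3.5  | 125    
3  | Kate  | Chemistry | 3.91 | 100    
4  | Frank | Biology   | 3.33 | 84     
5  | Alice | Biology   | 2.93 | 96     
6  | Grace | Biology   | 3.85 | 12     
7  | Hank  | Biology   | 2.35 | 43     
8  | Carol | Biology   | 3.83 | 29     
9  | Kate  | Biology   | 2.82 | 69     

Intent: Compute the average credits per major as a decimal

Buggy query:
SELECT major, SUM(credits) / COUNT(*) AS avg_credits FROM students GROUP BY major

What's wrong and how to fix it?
Bug: Both operands are integers, so '/' performs integer division and truncates

Fix: Cast one side to REAL so the division keeps the fractional part

Corrected query:
SELECT major, SUM(credits) * 1.0 / COUNT(*) AS avg_credits FROM students GROUP BY major

Result:
major     | avg_credits
----------+------------
Biology   | 65.428571  
Chemistry | 110        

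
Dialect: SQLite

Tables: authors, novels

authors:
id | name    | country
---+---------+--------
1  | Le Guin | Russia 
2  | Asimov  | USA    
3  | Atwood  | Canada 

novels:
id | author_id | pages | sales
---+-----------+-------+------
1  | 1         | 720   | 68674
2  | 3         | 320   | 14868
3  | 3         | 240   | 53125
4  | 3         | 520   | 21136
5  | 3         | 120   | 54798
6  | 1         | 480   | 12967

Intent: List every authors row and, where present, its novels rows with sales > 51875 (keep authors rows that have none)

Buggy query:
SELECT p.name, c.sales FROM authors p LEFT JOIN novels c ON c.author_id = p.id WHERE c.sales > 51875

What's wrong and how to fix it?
Bug: Filtering c.sales in WHERE discards the NULL rows produced by LEFT JOIN, turning it into an inner join

Fix: Put 'c.sales > 51875' in the JOIN's ON clause instead of WHERE

Corrected query:
SELECT p.name, c.sales FROM authors p LEFT JOIN novels c ON c.author_id = p.id AND c.sales > 51875

Result:
name    | sales
--------+------
Le Guin | 68674
Asimov  | NULL 
Atwood  | 53125
Atwood  | 54798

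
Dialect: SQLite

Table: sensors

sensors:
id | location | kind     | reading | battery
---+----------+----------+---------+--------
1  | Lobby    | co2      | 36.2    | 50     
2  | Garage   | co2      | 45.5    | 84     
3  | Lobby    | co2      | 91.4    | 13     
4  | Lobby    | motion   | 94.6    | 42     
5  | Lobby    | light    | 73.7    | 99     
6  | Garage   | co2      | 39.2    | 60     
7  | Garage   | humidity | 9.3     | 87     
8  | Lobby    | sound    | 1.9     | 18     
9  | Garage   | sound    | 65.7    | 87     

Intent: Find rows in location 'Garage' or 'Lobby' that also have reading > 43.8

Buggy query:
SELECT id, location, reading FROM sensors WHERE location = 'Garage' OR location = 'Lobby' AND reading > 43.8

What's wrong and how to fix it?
Bug: AND binds tighter than OR, so this parses as location = 'Garage' OR (location = 'Lobby' AND reading > 43.8)

Fix: Add parentheses around the OR so the AND applies to both alternatives

Corrected query:
SELECT id, location, reading FROM sensors WHERE (location = 'Garage' OR location = 'Lobby') AND reading > 43.8

Result:
id | location | reading
---+----------+--------
2  | Garage   | 45.5   
3  | Lobby    | 91.4   
4  | Lobby    | 94.6   
5  | Lobby    | 73.7   
9  | Garage   | 65.7   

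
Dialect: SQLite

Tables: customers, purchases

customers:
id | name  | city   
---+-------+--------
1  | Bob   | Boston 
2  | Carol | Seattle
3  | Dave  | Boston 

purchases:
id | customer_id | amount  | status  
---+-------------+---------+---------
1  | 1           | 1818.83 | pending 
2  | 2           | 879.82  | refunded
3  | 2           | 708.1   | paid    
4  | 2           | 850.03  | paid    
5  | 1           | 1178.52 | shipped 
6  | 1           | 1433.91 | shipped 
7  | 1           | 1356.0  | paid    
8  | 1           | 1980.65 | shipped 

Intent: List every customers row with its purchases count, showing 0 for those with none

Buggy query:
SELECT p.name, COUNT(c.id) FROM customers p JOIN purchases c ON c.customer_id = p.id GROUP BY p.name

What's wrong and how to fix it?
Bug: An inner join excludes parents with zero children

Fix: Switch to LEFT JOIN to retain unmatched parent rows

Corrected query:
SELECT p.name, COUNT(c.id) FROM customers p LEFT JOIN purchases c ON c.customer_id = p.id GROUP BY p.name

Result:
name  | COUNT(c.id)
------+------------
Bob   | 5          
Carol | 3          
Dave  | 0          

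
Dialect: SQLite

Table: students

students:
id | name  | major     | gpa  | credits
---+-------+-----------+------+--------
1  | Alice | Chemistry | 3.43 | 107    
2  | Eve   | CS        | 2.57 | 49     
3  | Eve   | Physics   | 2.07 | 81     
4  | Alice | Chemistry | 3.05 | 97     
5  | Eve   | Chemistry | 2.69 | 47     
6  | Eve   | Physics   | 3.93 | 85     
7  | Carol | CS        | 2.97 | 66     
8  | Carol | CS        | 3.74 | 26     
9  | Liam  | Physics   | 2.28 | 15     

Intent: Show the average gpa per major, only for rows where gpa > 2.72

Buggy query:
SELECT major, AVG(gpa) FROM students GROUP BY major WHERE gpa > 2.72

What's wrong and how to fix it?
Bug: Row-level WHERE must come before GROUP BY in the clause order

Fix: Place WHERE between FROM and GROUP BY

Corrected query:
SELECT major, AVG(gpa) FROM students WHERE gpa > 2.72 GROUP BY major

Result:
major     | AVG(gpa)
----------+---------
CS        | 3.355   
Chemistry | 3.24    
Physics   | 3.93    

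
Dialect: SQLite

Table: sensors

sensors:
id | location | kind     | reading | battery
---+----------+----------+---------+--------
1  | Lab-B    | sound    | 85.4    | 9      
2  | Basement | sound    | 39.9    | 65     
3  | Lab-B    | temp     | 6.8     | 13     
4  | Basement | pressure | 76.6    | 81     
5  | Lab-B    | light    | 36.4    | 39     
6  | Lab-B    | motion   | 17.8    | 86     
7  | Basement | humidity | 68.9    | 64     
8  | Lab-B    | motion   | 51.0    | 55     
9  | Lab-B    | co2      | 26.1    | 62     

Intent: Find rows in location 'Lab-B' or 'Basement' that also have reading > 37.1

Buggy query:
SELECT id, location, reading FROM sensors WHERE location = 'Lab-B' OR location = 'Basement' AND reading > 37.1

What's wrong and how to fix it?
Bug: Without parentheses, AND is evaluated before OR, so the reading filter only applies to the 'Basement' branch

Fix: Add parentheses around the OR so the AND applies to both alternatives

Corrected query:
SELECT id, location, reading FROM sensors WHERE (location = 'Lab-B' OR location = 'Basement') AND reading > 37.1

Result:
id | location | reading
---+----------+--------
1  | Lab-B    | 85.4   
2  | Basement | 39.9   
4  | Basement | 76.6   
7  | Basement | 68.9   
8  | Lab-B    | 51     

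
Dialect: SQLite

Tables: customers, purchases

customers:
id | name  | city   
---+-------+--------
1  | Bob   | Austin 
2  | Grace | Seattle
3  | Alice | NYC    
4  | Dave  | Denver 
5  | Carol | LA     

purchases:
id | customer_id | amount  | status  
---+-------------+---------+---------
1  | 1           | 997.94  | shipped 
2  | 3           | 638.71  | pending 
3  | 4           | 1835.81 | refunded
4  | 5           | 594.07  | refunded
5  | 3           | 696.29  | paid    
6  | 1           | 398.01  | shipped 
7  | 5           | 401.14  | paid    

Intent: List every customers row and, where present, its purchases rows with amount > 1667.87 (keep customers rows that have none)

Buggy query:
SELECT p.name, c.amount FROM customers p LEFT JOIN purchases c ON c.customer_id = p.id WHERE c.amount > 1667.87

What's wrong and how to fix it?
Bug: A WHERE condition on the right-hand table after LEFT JOIN drops unmatched parents

Fix: Put 'c.amount > 1667.87' in the JOIN's ON clause instead of WHERE

Corrected query:
SELECT p.name, c.amount FROM customers p LEFT JOIN purchases c ON c.customer_id = p.id AND c.amount > 1667.87

Result:
name  | amount 
------+--------
Bob   | NULL   
Grace | NULL   
Alice | NULL   
Dave  | 1835.81
Carol | NULL   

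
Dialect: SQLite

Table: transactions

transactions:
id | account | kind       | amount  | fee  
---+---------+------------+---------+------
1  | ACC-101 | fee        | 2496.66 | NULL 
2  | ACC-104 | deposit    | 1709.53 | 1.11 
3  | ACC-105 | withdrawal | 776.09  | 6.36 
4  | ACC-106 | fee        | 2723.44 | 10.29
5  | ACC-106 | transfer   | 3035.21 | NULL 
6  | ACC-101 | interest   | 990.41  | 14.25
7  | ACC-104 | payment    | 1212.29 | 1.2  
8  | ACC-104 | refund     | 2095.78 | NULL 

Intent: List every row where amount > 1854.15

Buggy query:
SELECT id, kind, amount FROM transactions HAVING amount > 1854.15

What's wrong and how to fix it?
Bug: HAVING filters the output of aggregation, but this query has no GROUP BY and no aggregate functions, so SQLite rejects it (HAVING clause on a non-aggregate query); the condition here is per row

Fix: Replace HAVING with WHERE since the condition applies to individual rows

Corrected query:
SELECT id, kind, amount FROM transactions WHERE amount > 1854.15

Result:
id | kind     | amount 
---+----------+--------
1  | fee      | 2496.66
4  | fee      | 2723.44
5  | transfer | 3035.21
8  | refund   | 2095.78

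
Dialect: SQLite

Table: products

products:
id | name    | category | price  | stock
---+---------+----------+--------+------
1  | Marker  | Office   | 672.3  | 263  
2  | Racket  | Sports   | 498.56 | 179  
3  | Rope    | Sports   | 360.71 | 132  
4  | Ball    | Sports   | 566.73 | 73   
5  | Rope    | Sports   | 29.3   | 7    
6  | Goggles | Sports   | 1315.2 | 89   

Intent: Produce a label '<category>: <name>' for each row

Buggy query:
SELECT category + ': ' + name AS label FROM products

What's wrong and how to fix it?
Bug: '+' is numeric addition; on text columns SQLite converts them to 0 instead of concatenating

Fix: Replace + with || to concatenate text

Corrected query:
SELECT category || ': ' || name AS label FROM products

Result:
label          
---------------
Office: Marker 
Sports: Racket 
Sports: Rope   
Sports: Ball   
Sports: Rope   
Sports: Goggles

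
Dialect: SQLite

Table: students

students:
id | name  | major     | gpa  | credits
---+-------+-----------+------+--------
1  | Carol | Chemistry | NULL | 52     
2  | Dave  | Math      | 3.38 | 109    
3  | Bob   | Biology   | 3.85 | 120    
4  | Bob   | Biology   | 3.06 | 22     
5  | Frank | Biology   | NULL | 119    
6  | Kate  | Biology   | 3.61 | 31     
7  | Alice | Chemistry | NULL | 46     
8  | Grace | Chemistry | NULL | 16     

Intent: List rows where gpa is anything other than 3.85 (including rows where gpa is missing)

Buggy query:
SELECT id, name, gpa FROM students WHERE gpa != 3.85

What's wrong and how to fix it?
Bug: Inequality against NULL is unknown, not true; rows with NULL are dropped

Fix: Add an explicit OR gpa IS NULL to include the missing-value rows

Corrected query:
SELECT id, name, gpa FROM students WHERE gpa != 3.85 OR gpa IS NULL

Result:
id | name  | gpa 
---+-------+-----
1  | Carol | NULL
2  | Dave  | 3.38
4  | Bob   | 3.06
5  | Frank | NULL
6  | Kate  | 3.61
7  | Alice | NULL
8  | Grace | NULL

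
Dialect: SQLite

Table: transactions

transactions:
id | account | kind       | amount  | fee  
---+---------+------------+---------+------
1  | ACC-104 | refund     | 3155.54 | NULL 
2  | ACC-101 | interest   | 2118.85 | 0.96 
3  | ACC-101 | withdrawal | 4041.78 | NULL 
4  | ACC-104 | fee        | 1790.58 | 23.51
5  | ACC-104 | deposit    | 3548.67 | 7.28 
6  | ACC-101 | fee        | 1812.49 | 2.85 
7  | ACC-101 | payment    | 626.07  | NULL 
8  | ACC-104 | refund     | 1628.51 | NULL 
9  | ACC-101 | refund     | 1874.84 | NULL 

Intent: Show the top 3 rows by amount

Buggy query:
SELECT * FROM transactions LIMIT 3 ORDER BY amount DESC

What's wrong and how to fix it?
Bug: LIMIT must come after ORDER BY

Fix: Swap the clauses: ORDER BY first, then LIMIT

Corrected query:
SELECT * FROM transactions ORDER BY amount DESC LIMIT 3

Result:
id | account | kind       | amount  | fee 
---+---------+------------+---------+-----
3  | ACC-101 | withdrawal | 4041.78 | NULL
5  | ACC-104 | deposit    | 3548.67 | 7.28
1  | ACC-104 | refund     | 3155.54 | NULL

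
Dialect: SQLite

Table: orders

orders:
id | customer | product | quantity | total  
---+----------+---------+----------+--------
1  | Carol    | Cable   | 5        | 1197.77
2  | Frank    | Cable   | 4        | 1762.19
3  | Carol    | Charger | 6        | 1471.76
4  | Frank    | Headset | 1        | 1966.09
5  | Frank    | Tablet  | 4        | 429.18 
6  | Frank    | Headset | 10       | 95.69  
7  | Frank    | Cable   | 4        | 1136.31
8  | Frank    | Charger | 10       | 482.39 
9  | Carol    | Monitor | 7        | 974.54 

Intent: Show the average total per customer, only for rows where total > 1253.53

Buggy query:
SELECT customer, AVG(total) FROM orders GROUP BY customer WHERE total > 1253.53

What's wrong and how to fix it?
Bug: Row-level WHERE must come before GROUP BY in the clause order

Fix: Place WHERE between FROM and GROUP BY

Corrected query:
SELECT customer, AVG(total) FROM orders WHERE total > 1253.53 GROUP BY customer

Result:
customer | AVG(total)
---------+-----------
Carol    | 1471.76   
Frank    | 1864.14   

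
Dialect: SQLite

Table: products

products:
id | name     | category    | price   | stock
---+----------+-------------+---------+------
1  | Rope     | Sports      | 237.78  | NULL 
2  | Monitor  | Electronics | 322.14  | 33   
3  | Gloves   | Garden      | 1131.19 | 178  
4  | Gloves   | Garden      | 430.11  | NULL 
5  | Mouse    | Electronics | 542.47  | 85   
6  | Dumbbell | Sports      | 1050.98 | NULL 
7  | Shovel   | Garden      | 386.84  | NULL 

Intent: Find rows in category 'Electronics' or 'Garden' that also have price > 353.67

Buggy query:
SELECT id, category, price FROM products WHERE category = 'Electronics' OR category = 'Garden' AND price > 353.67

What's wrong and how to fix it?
Bug: Without parentheses, AND is evaluated before OR, so the price filter only applies to the 'Garden' branch

Fix: Group the OR with parentheses (or use IN), then AND the threshold

Corrected query:
SELECT id, category, price FROM products WHERE (category = 'Electronics' OR category = 'Garden') AND price > 353.67

Result:
id | category    | price  
---+-------------+--------
3  | Garden      | 1131.19
4  | Garden      | 430.11 
5  | Electronics | 542.47 
7  | Garden      | 386.84 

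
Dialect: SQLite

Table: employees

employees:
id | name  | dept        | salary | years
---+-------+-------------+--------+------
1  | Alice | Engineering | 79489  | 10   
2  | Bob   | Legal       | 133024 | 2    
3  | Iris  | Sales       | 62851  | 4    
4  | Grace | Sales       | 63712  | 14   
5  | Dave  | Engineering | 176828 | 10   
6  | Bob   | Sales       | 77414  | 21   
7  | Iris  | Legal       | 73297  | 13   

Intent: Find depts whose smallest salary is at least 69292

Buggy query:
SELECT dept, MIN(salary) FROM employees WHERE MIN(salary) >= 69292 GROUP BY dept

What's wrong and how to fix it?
Bug: Aggregates like MIN are computed per group after WHERE runs

Fix: Replace WHERE with HAVING after the GROUP BY

Corrected query:
SELECT dept, MIN(salary) FROM employees GROUP BY dept HAVING MIN(salary) >= 69292

Result:
dept        | MIN(salary)
------------+------------
Engineering | 79489      
Legal       | 73297      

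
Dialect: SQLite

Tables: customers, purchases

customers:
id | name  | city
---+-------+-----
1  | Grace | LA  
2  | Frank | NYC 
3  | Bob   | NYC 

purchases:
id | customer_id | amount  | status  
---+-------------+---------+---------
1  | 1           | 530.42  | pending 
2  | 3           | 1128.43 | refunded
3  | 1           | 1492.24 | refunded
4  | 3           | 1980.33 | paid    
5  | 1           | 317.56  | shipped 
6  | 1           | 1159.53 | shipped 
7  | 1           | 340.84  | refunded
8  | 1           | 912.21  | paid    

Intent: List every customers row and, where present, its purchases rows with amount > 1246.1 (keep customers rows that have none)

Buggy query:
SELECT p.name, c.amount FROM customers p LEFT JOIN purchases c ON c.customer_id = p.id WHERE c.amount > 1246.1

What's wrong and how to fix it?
Bug: A WHERE condition on the right-hand table after LEFT JOIN drops unmatched parents

Fix: Move the right-table condition into the ON clause so unmatched parents are kept

Corrected query:
SELECT p.name, c.amount FROM customers p LEFT JOIN purchases c ON c.customer_id = p.id AND c.amount > 1246.1

Result:
name  | amount 
------+--------
Grace | 1492.24
Frank | NULL   
Bob   | 1980.33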